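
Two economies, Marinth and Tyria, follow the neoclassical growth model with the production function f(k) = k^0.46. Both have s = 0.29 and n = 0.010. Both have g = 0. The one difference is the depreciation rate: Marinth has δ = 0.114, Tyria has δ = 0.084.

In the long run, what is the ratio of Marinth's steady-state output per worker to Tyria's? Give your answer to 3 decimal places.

ratio ≈ 0.790

Steady-state y* = [s/(n + δ)]^(α/(1−α)), so the ratio is [ (s_M/(n + δ)_M) / (s_T/(n + δ)_T) ]^0.8519.
s_M/(n + δ)_M = 0.29/0.124 = 2.3387; s_T/(n + δ)_T = 0.29/0.094 = 3.0851.
Ratio = (2.3387/3.0851)^0.8519 = 0.7581^0.8519 ≈ 0.7898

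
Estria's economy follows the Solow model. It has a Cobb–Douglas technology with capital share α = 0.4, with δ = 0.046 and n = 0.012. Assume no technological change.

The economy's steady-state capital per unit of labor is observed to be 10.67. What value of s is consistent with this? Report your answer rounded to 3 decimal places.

In steady state, investment equals break-even investment: s·k^α = (n + δ)·k.
So s / (n + δ) = (k*)^(1−α) = 10.67^0.6 = 4.1390.
Therefore s = 4.1390 × (n + δ) = 4.1390 × 0.058 = 0.2401.

s ≈ 0.240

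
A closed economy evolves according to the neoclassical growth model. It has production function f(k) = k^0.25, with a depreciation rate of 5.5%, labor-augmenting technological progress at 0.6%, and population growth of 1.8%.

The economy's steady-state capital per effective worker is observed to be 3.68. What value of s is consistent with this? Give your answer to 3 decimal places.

In steady state, investment equals break-even investment: s·k^α = (n + g + δ)·k.
So s / (n + g + δ) = (k*)^(1−α) = 3.68^0.75 = 2.6570.
Therefore s = 2.6570 × (n + g + δ) = 2.6570 × 0.079 = 0.2099.

s ≈ 0.210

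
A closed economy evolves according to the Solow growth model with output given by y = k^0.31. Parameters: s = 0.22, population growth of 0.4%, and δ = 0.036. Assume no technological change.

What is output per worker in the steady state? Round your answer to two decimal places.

y* = 2.15

In steady state, investment equals break-even investment: s·k^α = (n + δ)·k.
Rearranging, k^(1−α) = s / (n + δ).
k^0.69 = 0.22 / (0.004 + 0.036) = 0.22 / 0.040 = 5.5000
k* = 5.5000^(1/0.69) ≈ 11.8301
y* = (k*)^α = 11.8301^0.31 ≈ 2.1509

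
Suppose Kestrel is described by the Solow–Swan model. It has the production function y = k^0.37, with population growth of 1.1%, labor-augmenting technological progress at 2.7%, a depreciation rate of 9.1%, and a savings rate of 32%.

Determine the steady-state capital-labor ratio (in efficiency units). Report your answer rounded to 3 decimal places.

k* = 4.229

At the steady state, Δk = 0, so s·k^α = (n + g + δ)·k.
Rearranging, k^(1−α) = s / (n + g + δ).
k^0.63 = 0.32 / (0.011 + 0.027 + 0.091) = 0.32 / 0.129 = 2.4806
k* = 2.4806^(1/0.63) ≈ 4.2294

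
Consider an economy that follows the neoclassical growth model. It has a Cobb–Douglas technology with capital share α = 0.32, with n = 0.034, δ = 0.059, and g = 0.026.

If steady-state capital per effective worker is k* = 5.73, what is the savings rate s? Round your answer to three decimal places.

s ≈ 0.390

At the steady state, Δk = 0, so s·k^α = (n + g + δ)·k.
So s / (n + g + δ) = (k*)^(1−α) = 5.73^0.68 = 3.2775.
Therefore s = 3.2775 × (n + g + δ) = 3.2775 × 0.119 = 0.3900.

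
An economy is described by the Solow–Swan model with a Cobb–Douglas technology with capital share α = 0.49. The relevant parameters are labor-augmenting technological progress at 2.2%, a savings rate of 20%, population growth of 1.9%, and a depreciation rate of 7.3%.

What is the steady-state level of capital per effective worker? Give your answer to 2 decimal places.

k* = 3.01

Steady state requires s·f(k) = (n + g + δ)·k, i.e. s·k^α = (n + g + δ)·k.
Dividing both sides by k: k^(1−α) = s / (n + g + δ).
k^0.51 = 0.20 / (0.019 + 0.022 + 0.073) = 0.20 / 0.114 = 1.7544
k* = 1.7544^(1/0.51) ≈ 3.0108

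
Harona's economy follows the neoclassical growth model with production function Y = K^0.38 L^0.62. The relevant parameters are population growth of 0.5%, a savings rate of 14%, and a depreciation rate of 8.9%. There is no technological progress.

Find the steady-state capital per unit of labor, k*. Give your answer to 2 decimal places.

k* = 1.90

Steady state requires s·f(k) = (n + δ)·k, i.e. s·k^α = (n + δ)·k.
Rearranging, k^(1−α) = s / (n + δ).
k^0.62 = 0.14 / (0.005 + 0.089) = 0.14 / 0.094 = 1.4894
k* = 1.4894^(1/0.62) ≈ 1.9013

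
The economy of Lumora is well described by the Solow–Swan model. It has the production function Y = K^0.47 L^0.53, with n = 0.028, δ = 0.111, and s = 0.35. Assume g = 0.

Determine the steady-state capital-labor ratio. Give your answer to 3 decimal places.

At the steady state, Δk = 0, so s·k^α = (n + δ)·k.
Dividing both sides by k: k^(1−α) = s / (n + δ).
k^0.53 = 0.35 / (0.028 + 0.111) = 0.35 / 0.139 = 2.5180
k* = 2.5180^(1/0.53) ≈ 5.7110

k* = 5.711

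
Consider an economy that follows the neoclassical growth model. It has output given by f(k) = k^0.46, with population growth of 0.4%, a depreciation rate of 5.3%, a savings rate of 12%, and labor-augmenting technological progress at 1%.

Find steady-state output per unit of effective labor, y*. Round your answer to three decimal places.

y* ≈ 1.643

In steady state, investment equals break-even investment: s·k^α = (n + g + δ)·k.
Rearranging, k^(1−α) = s / (n + g + δ).
k^0.54 = 0.12 / (0.004 + 0.010 + 0.053) = 0.12 / 0.067 = 1.7910
k* = 1.7910^(1/0.54) ≈ 2.9424
y* = (k*)^α = 2.9424^0.46 ≈ 1.6429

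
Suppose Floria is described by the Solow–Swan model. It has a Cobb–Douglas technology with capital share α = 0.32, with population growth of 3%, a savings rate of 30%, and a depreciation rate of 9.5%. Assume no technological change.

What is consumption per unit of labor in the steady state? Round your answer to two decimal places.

At the steady state, Δk = 0, so s·k^α = (n + δ)·k.
Dividing both sides by k: k^(1−α) = s / (n + δ).
k^0.68 = 0.30 / (0.030 + 0.095) = 0.30 / 0.125 = 2.4000
k* = 2.4000^(1/0.68) ≈ 3.6235
y* = (k*)^α = 3.6235^0.32 ≈ 1.5098
c* = (1 − s)·y* = (1 − 0.30) × 1.5098 ≈ 1.0569

c* ≈ 1.06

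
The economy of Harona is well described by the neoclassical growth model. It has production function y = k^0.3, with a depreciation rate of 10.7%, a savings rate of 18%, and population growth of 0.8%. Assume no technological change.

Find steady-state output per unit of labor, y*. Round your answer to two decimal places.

In steady state, investment equals break-even investment: s·k^α = (n + δ)·k.
Dividing both sides by k: k^(1−α) = s / (n + δ).
k^0.7 = 0.18 / (0.008 + 0.107) = 0.18 / 0.115 = 1.5652
k* = 1.5652^(1/0.7) ≈ 1.8965
y* = (k*)^α = 1.8965^0.3 ≈ 1.2117

y* = 1.21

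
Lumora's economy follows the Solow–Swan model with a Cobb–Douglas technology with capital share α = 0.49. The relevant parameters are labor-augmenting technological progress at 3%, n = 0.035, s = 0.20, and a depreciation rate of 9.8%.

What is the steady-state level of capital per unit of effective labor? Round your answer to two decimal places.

k* = 1.49

At the steady state, Δk = 0, so s·k^α = (n + g + δ)·k.
Dividing both sides by k: k^(1−α) = s / (n + g + δ).
k^0.51 = 0.20 / (0.035 + 0.030 + 0.098) = 0.20 / 0.163 = 1.2270
k* = 1.2270^(1/0.51) ≈ 1.4935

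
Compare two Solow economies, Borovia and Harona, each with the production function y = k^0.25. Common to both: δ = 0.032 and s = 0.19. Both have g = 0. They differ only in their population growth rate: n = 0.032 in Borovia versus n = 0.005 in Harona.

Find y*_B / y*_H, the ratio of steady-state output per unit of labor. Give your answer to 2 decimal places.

Steady-state y* = [s/(n + δ)]^(α/(1−α)), so the ratio is [ (s_B/(n + δ)_B) / (s_H/(n + δ)_H) ]^0.3333.
s_B/(n + δ)_B = 0.19/0.064 = 2.9688; s_H/(n + δ)_H = 0.19/0.037 = 5.1351.
Ratio = (2.9688/5.1351)^0.3333 = 0.5781^0.3333 ≈ 0.8331

y*_B / y*_H ≈ 0.83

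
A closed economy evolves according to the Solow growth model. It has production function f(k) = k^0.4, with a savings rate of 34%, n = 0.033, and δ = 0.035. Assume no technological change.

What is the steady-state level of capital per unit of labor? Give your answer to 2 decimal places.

Steady state requires s·f(k) = (n + δ)·k, i.e. s·k^α = (n + δ)·k.
Rearranging, k^(1−α) = s / (n + δ).
k^0.6 = 0.34 / (0.033 + 0.035) = 0.34 / 0.068 = 5.0000
k* = 5.0000^(1/0.6) ≈ 14.6201

k* ≈ 14.62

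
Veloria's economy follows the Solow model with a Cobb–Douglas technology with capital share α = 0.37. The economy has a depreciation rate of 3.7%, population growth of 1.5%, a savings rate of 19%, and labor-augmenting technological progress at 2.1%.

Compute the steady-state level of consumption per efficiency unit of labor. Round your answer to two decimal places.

In steady state, investment equals break-even investment: s·k^α = (n + g + δ)·k.
Dividing both sides by k: k^(1−α) = s / (n + g + δ).
k^0.63 = 0.19 / (0.015 + 0.021 + 0.037) = 0.19 / 0.073 = 2.6027
k* = 2.6027^(1/0.63) ≈ 4.5646
y* = (k*)^α = 4.5646^0.37 ≈ 1.7538
c* = (1 − s)·y* = (1 − 0.19) × 1.7538 ≈ 1.4206

c* = 1.42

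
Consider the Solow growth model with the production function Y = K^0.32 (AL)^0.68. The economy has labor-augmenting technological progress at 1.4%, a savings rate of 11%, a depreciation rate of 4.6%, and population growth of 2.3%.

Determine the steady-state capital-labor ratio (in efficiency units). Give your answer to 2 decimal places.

k* = 1.51

In steady state, investment equals break-even investment: s·k^α = (n + g + δ)·k.
Rearranging, k^(1−α) = s / (n + g + δ).
k^0.68 = 0.11 / (0.023 + 0.014 + 0.046) = 0.11 / 0.083 = 1.3253
k* = 1.3253^(1/0.68) ≈ 1.5131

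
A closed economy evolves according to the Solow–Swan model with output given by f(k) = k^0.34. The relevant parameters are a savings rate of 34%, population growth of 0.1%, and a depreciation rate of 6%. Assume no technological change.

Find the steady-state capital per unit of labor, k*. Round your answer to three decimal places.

k* = 13.506

In steady state, investment equals break-even investment: s·k^α = (n + δ)·k.
Dividing both sides by k: k^(1−α) = s / (n + δ).
k^0.66 = 0.34 / (0.001 + 0.060) = 0.34 / 0.061 = 5.5738
k* = 5.5738^(1/0.66) ≈ 13.5062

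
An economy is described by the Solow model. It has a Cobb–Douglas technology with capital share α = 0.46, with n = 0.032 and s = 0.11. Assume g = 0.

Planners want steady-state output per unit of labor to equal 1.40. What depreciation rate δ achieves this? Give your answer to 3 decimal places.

In steady state, investment equals break-even investment: s·k^α = (n + δ)·k.
Since y* = [s/(n + δ)]^(α/(1−α)), we have s/(n + δ) = (y*)^((1−α)/α) = 1.40^1.1739 = 1.4844.
Therefore n + δ = s / 1.4844 = 0.11 / 1.4844 = 0.0741, so δ = 0.0741 − 0.032 = 0.0421.

δ ≈ 0.042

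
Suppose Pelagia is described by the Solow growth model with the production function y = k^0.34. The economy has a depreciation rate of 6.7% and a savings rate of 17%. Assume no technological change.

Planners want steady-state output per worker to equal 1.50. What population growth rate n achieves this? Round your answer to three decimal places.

n ≈ 0.010

In steady state, investment equals break-even investment: s·k^α = (n + δ)·k.
Since y* = [s/(n + δ)]^(α/(1−α)), we have s/(n + δ) = (y*)^((1−α)/α) = 1.50^1.9412 = 2.1970.
Therefore n + δ = s / 2.1970 = 0.17 / 2.1970 = 0.0774, so n = 0.0774 − 0.067 = 0.0104.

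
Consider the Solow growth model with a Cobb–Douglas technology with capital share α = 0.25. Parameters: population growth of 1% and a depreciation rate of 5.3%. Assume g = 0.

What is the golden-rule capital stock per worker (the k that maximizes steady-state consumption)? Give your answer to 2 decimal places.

The golden rule sets f'(k) = n + δ, i.e. α·k^(α−1) = n + δ.
So k^(1−α) = α / (n + δ) = 0.25 / 0.063 = 3.9683.
k_gold = 3.9683^(1/0.75) ≈ 6.2826

k_gold ≈ 6.28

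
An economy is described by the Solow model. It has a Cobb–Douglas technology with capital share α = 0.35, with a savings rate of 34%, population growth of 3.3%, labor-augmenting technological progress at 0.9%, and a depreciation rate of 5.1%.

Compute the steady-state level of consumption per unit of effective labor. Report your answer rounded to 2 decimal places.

c* = 1.33

At the steady state, Δk = 0, so s·k^α = (n + g + δ)·k.
Dividing both sides by k: k^(1−α) = s / (n + g + δ).
k^0.65 = 0.34 / (0.033 + 0.009 + 0.051) = 0.34 / 0.093 = 3.6559
k* = 3.6559^(1/0.65) ≈ 7.3476
y* = (k*)^α = 7.3476^0.35 ≈ 2.0098
c* = (1 − s)·y* = (1 − 0.34) × 2.0098 ≈ 1.3265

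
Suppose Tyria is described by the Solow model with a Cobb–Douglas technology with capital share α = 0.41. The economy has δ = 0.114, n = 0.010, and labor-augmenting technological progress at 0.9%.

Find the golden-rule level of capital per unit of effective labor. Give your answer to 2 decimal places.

The golden rule sets f'(k) = n + g + δ, i.e. α·k^(α−1) = n + g + δ.
So k^(1−α) = α / (n + g + δ) = 0.41 / 0.133 = 3.0827.
k_gold = 3.0827^(1/0.59) ≈ 6.7406

k_gold ≈ 6.74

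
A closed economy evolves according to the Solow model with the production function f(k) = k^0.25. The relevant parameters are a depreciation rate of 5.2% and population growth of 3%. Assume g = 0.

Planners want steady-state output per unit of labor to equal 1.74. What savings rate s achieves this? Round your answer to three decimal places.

s ≈ 0.432

Steady state requires s·f(k) = (n + δ)·k, i.e. s·k^α = (n + δ)·k.
Since y* = [s/(n + δ)]^(α/(1−α)), we have s/(n + δ) = (y*)^((1−α)/α) = 1.74^3 = 5.2680.
Therefore s = 5.2680 × (n + δ) = 5.2680 × 0.082 = 0.4320.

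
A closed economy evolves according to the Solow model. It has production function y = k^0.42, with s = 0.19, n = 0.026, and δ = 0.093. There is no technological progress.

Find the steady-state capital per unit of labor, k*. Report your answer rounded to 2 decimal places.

k* = 2.24

In steady state, investment equals break-even investment: s·k^α = (n + δ)·k.
Rearranging, k^(1−α) = s / (n + δ).
k^0.58 = 0.19 / (0.026 + 0.093) = 0.19 / 0.119 = 1.5966
k* = 1.5966^(1/0.58) ≈ 2.2405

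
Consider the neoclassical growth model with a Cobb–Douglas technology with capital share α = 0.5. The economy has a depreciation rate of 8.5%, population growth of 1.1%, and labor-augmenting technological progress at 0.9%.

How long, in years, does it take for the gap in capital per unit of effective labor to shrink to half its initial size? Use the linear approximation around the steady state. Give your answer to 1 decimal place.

half-life ≈ 13.2 years

Near the steady state the convergence rate is λ = (1 − α)(n + g + δ).
λ = (1 − 0.5) × 0.105 = 0.5 × 0.105 = 0.0525
Half-life = ln 2 / λ = 0.6931 / 0.0525 ≈ 13.20 years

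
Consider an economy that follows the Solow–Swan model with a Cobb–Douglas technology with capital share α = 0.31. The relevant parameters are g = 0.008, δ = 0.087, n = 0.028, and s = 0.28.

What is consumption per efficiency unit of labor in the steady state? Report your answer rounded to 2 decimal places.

c* = 1.04

At the steady state, Δk = 0, so s·k^α = (n + g + δ)·k.
Rearranging, k^(1−α) = s / (n + g + δ).
k^0.69 = 0.28 / (0.028 + 0.008 + 0.087) = 0.28 / 0.123 = 2.2764
k* = 2.2764^(1/0.69) ≈ 3.2942
y* = (k*)^α = 3.2942^0.31 ≈ 1.4471
c* = (1 − s)·y* = (1 − 0.28) × 1.4471 ≈ 1.0419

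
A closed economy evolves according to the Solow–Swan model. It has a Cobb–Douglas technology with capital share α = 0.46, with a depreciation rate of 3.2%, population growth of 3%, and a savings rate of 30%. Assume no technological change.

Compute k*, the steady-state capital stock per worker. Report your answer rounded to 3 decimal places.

k* = 18.536

In steady state, investment equals break-even investment: s·k^α = (n + δ)·k.
Rearranging, k^(1−α) = s / (n + δ).
k^0.54 = 0.30 / (0.030 + 0.032) = 0.30 / 0.062 = 4.8387
k* = 4.8387^(1/0.54) ≈ 18.5360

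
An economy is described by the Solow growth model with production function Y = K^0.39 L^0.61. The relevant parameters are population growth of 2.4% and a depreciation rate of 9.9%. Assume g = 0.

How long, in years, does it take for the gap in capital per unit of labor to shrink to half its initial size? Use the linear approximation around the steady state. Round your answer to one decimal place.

about 9.2 years

Near the steady state the convergence rate is λ = (1 − α)(n + δ).
λ = (1 − 0.39) × 0.123 = 0.61 × 0.123 = 0.07503
Half-life = ln 2 / λ = 0.6931 / 0.07503 ≈ 9.24 years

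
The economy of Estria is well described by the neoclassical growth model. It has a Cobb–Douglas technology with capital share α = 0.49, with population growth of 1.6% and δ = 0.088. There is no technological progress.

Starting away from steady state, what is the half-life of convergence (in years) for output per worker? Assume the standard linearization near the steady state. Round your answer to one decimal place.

t_½ ≈ 13.1 years

Near the steady state the convergence rate is λ = (1 − α)(n + δ).
λ = (1 − 0.49) × 0.104 = 0.51 × 0.104 = 0.05304
Half-life = ln 2 / λ = 0.6931 / 0.05304 ≈ 13.07 years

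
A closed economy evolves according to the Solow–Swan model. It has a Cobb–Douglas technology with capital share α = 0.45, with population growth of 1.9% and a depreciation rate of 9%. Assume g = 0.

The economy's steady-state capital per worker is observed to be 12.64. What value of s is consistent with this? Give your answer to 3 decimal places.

s ≈ 0.440

At the steady state, Δk = 0, so s·k^α = (n + δ)·k.
So s / (n + δ) = (k*)^(1−α) = 12.64^0.55 = 4.0361.
Therefore s = 4.0361 × (n + δ) = 4.0361 × 0.109 = 0.4399.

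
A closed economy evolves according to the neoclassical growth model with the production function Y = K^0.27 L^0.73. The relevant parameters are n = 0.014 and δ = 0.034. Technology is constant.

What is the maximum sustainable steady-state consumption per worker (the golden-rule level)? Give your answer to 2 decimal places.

At the golden rule, f'(k) = n + δ, so α·k^(α−1) = n + δ and k_gold = (α/(n + δ))^(1/(1−α)).
k_gold = (0.27/0.048)^(1/0.73) = 5.6250^1.3699 ≈ 10.6560
c_gold = f(k_gold) − (n + δ)·k_gold = 1.8943 − 0.048×10.6560 ≈ 1.3828

c_gold ≈ 1.38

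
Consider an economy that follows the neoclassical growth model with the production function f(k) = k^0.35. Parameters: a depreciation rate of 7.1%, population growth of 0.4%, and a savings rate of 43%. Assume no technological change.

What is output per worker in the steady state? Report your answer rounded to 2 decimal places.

y* = 2.56

In steady state, investment equals break-even investment: s·k^α = (n + δ)·k.
Rearranging, k^(1−α) = s / (n + δ).
k^0.65 = 0.43 / (0.004 + 0.071) = 0.43 / 0.075 = 5.7333
k* = 5.7333^(1/0.65) ≈ 14.6817
y* = (k*)^α = 14.6817^0.35 ≈ 2.5608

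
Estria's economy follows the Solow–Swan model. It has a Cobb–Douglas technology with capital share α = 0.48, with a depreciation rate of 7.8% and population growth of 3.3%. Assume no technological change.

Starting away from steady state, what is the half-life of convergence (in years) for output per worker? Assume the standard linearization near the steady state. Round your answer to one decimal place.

about 12.0 years

Near the steady state the convergence rate is λ = (1 − α)(n + δ).
λ = (1 − 0.48) × 0.111 = 0.52 × 0.111 = 0.05772
Half-life = ln 2 / λ = 0.6931 / 0.05772 ≈ 12.01 years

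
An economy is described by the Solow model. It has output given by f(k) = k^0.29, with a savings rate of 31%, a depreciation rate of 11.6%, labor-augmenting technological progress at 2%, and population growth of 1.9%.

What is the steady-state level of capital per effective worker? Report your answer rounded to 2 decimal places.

In steady state, investment equals break-even investment: s·k^α = (n + g + δ)·k.
Rearranging, k^(1−α) = s / (n + g + δ).
k^0.71 = 0.31 / (0.019 + 0.020 + 0.116) = 0.31 / 0.155 = 2.0000
k* = 2.0000^(1/0.71) ≈ 2.6545

k* ≈ 2.65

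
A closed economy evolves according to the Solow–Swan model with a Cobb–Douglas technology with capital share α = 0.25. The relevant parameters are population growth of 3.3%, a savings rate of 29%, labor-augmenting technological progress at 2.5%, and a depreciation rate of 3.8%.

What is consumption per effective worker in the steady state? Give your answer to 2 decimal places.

At the steady state, Δk = 0, so s·k^α = (n + g + δ)·k.
Rearranging, k^(1−α) = s / (n + g + δ).
k^0.75 = 0.29 / (0.033 + 0.025 + 0.038) = 0.29 / 0.096 = 3.0208
k* = 3.0208^(1/0.75) ≈ 4.3668
y* = (k*)^α = 4.3668^0.25 ≈ 1.4456
c* = (1 − s)·y* = (1 − 0.29) × 1.4456 ≈ 1.0264

c* ≈ 1.03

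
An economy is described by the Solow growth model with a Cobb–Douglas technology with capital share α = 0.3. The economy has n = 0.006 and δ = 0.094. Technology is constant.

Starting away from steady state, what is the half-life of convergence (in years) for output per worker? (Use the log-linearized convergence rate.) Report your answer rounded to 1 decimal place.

t_½ ≈ 9.9 years

Near the steady state the convergence rate is λ = (1 − α)(n + δ).
λ = (1 − 0.3) × 0.100 = 0.7 × 0.100 = 0.0700
Half-life = ln 2 / λ = 0.6931 / 0.0700 ≈ 9.90 years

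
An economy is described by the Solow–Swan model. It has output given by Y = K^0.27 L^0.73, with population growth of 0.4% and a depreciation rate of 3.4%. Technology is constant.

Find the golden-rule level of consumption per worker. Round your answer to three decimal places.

c_gold ≈ 1.508

At the golden rule, f'(k) = n + δ, so α·k^(α−1) = n + δ and k_gold = (α/(n + δ))^(1/(1−α)).
k_gold = (0.27/0.038)^(1/0.73) = 7.1053^1.3699 ≈ 14.6752
c_gold = f(k_gold) − (n + δ)·k_gold = 2.0653 − 0.038×14.6752 ≈ 1.5076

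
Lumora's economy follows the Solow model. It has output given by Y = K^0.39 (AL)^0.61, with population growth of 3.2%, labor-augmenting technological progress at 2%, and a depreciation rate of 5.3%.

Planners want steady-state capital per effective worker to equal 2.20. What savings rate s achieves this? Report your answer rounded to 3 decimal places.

At the steady state, Δk = 0, so s·k^α = (n + g + δ)·k.
So s / (n + g + δ) = (k*)^(1−α) = 2.20^0.61 = 1.6176.
Therefore s = 1.6176 × (n + g + δ) = 1.6176 × 0.105 = 0.1698.

s ≈ 0.170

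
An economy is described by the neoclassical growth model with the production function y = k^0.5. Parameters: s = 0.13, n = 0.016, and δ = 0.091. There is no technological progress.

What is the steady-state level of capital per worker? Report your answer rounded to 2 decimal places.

k* ≈ 1.48

Steady state requires s·f(k) = (n + δ)·k, i.e. s·k^α = (n + δ)·k.
Rearranging, k^(1−α) = s / (n + δ).
k^0.5 = 0.13 / (0.016 + 0.091) = 0.13 / 0.107 = 1.2150
k* = 1.2150^(1/0.5) ≈ 1.4762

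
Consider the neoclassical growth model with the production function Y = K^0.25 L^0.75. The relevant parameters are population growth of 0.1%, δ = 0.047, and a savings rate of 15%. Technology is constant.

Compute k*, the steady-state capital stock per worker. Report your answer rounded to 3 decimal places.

k* ≈ 4.569

In steady state, investment equals break-even investment: s·k^α = (n + δ)·k.
Dividing both sides by k: k^(1−α) = s / (n + δ).
k^0.75 = 0.15 / (0.001 + 0.047) = 0.15 / 0.048 = 3.1250
k* = 3.1250^(1/0.75) ≈ 4.5688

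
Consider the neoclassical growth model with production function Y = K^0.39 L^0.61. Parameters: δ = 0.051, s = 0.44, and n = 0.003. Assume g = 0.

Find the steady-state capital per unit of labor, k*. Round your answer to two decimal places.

Steady state requires s·f(k) = (n + δ)·k, i.e. s·k^α = (n + δ)·k.
Dividing both sides by k: k^(1−α) = s / (n + δ).
k^0.61 = 0.44 / (0.003 + 0.051) = 0.44 / 0.054 = 8.1481
k* = 8.1481^(1/0.61) ≈ 31.1555

k* ≈ 31.16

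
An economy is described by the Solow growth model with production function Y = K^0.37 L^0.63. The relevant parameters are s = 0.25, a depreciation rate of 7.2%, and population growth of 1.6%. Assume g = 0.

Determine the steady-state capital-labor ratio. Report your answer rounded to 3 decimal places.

k* ≈ 5.245

Steady state requires s·f(k) = (n + δ)·k, i.e. s·k^α = (n + δ)·k.
Rearranging, k^(1−α) = s / (n + δ).
k^0.63 = 0.25 / (0.016 + 0.072) = 0.25 / 0.088 = 2.8409
k* = 2.8409^(1/0.63) ≈ 5.2453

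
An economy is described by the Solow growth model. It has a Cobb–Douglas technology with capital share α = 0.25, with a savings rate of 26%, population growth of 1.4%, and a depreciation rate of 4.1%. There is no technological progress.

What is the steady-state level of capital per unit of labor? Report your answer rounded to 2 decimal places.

Steady state requires s·f(k) = (n + δ)·k, i.e. s·k^α = (n + δ)·k.
Dividing both sides by k: k^(1−α) = s / (n + δ).
k^0.75 = 0.26 / (0.014 + 0.041) = 0.26 / 0.055 = 4.7273
k* = 4.7273^(1/0.75) ≈ 7.9339

k* ≈ 7.93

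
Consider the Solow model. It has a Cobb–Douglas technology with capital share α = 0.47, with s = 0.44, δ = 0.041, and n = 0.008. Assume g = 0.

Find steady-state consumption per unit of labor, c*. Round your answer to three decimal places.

c* = 3.922

Steady state requires s·f(k) = (n + δ)·k, i.e. s·k^α = (n + δ)·k.
Dividing both sides by k: k^(1−α) = s / (n + δ).
k^0.53 = 0.44 / (0.008 + 0.041) = 0.44 / 0.049 = 8.9796
k* = 8.9796^(1/0.53) ≈ 62.8924
y* = (k*)^α = 62.8924^0.47 ≈ 7.0039
c* = (1 − s)·y* = (1 − 0.44) × 7.0039 ≈ 3.9222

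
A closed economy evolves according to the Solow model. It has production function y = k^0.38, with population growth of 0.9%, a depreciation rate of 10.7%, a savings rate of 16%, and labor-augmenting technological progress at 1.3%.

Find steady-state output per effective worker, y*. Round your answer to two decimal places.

Steady state requires s·f(k) = (n + g + δ)·k, i.e. s·k^α = (n + g + δ)·k.
Dividing both sides by k: k^(1−α) = s / (n + g + δ).
k^0.62 = 0.16 / (0.009 + 0.013 + 0.107) = 0.16 / 0.129 = 1.2403
k* = 1.2403^(1/0.62) ≈ 1.4153
y* = (k*)^α = 1.4153^0.38 ≈ 1.1411

y* ≈ 1.14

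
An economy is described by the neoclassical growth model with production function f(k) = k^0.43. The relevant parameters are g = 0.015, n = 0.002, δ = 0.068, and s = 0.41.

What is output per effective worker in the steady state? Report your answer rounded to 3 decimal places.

y* ≈ 3.277

In steady state, investment equals break-even investment: s·k^α = (n + g + δ)·k.
Rearranging, k^(1−α) = s / (n + g + δ).
k^0.57 = 0.41 / (0.002 + 0.015 + 0.068) = 0.41 / 0.085 = 4.8235
k* = 4.8235^(1/0.57) ≈ 15.8082
y* = (k*)^α = 15.8082^0.43 ≈ 3.2773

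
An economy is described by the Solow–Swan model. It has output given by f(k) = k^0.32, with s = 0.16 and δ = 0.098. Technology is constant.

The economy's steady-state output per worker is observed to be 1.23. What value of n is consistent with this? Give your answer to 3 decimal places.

n ≈ 0.005

In steady state, investment equals break-even investment: s·k^α = (n + δ)·k.
Since y* = [s/(n + δ)]^(α/(1−α)), we have s/(n + δ) = (y*)^((1−α)/α) = 1.23^2.125 = 1.5526.
Therefore n + δ = s / 1.5526 = 0.16 / 1.5526 = 0.1031, so n = 0.1031 − 0.098 = 0.0051.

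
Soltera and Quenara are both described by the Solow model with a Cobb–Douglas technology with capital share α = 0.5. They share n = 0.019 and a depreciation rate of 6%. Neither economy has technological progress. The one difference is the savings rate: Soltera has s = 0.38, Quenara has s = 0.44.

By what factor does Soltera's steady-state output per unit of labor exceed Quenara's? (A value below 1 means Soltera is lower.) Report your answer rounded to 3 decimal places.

ratio ≈ 0.864

Steady-state y* = [s/(n + δ)]^(α/(1−α)), so the ratio is [ (s_S/(n + δ)_S) / (s_Q/(n + δ)_Q) ]^1.
s_S/(n + δ)_S = 0.38/0.079 = 4.8101; s_Q/(n + δ)_Q = 0.44/0.079 = 5.5696.
Ratio = (4.8101/5.5696)^1 = 0.8636^1 ≈ 0.8636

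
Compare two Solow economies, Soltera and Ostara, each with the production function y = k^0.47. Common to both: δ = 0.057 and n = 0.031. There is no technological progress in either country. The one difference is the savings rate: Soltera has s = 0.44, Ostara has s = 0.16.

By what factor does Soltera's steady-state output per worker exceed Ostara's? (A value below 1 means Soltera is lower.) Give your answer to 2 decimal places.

y*_S / y*_O ≈ 2.45

Steady-state y* = [s/(n + δ)]^(α/(1−α)), so the ratio is [ (s_S/(n + δ)_S) / (s_O/(n + δ)_O) ]^0.8868.
s_S/(n + δ)_S = 0.44/0.088 = 5.0000; s_O/(n + δ)_O = 0.16/0.088 = 1.8182.
Ratio = (5.0000/1.8182)^0.8868 = 2.7500^0.8868 ≈ 2.4525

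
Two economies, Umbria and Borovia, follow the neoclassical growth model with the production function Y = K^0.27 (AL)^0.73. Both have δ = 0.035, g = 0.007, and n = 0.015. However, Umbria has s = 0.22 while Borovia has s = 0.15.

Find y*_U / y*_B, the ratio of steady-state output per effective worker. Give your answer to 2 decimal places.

y*_U / y*_B ≈ 1.15

Steady-state y* = [s/(n + g + δ)]^(α/(1−α)), so the ratio is [ (s_U/(n + g + δ)_U) / (s_B/(n + g + δ)_B) ]^0.3699.
s_U/(n + g + δ)_U = 0.22/0.057 = 3.8596; s_B/(n + g + δ)_B = 0.15/0.057 = 2.6316.
Ratio = (3.8596/2.6316)^0.3699 = 1.4666^0.3699 ≈ 1.1522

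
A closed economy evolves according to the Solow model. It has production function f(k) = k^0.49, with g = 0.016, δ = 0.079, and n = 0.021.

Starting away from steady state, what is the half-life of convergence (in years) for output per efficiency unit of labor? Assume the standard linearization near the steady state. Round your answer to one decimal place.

Near the steady state the convergence rate is λ = (1 − α)(n + g + δ).
λ = (1 − 0.49) × 0.116 = 0.51 × 0.116 = 0.05916
Half-life = ln 2 / λ = 0.6931 / 0.05916 ≈ 11.72 years

half-life ≈ 11.7 years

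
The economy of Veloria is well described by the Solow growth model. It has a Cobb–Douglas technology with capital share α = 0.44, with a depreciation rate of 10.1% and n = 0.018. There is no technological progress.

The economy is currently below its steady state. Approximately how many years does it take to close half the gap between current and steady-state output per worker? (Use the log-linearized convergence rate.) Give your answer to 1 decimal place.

about 10.4 years

Near the steady state the convergence rate is λ = (1 − α)(n + δ).
λ = (1 − 0.44) × 0.119 = 0.56 × 0.119 = 0.06664
Half-life = ln 2 / λ = 0.6931 / 0.06664 ≈ 10.40 years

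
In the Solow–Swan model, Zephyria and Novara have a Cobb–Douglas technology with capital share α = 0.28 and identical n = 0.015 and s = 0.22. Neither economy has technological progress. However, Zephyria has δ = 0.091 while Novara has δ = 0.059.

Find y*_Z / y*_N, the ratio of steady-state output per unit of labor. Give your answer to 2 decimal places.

ratio ≈ 0.87

Steady-state y* = [s/(n + δ)]^(α/(1−α)), so the ratio is [ (s_Z/(n + δ)_Z) / (s_N/(n + δ)_N) ]^0.3889.
s_Z/(n + δ)_Z = 0.22/0.106 = 2.0755; s_N/(n + δ)_N = 0.22/0.074 = 2.9730.
Ratio = (2.0755/2.9730)^0.3889 = 0.6981^0.3889 ≈ 0.8696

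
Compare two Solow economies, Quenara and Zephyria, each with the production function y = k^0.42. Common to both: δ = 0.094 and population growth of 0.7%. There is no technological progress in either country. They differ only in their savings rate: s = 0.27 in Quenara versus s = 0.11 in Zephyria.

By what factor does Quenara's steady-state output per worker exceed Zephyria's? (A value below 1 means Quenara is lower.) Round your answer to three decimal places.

ratio ≈ 1.916

Steady-state y* = [s/(n + δ)]^(α/(1−α)), so the ratio is [ (s_Q/(n + δ)_Q) / (s_Z/(n + δ)_Z) ]^0.7241.
s_Q/(n + δ)_Q = 0.27/0.101 = 2.6733; s_Z/(n + δ)_Z = 0.11/0.101 = 1.0891.
Ratio = (2.6733/1.0891)^0.7241 = 2.4546^0.7241 ≈ 1.9160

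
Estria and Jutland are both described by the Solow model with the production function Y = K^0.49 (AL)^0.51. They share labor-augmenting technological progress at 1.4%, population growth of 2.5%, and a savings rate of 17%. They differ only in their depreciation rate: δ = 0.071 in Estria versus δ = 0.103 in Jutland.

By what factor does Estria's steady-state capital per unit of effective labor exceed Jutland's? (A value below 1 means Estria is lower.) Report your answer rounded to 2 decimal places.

Steady-state k* = [s/(n + g + δ)]^(1/(1−α)), so the ratio is [ (s_E/(n + g + δ)_E) / (s_J/(n + g + δ)_J) ]^1.9608.
s_E/(n + g + δ)_E = 0.17/0.110 = 1.5455; s_J/(n + g + δ)_J = 0.17/0.142 = 1.1972.
Ratio = (1.5455/1.1972)^1.9608 = 1.2909^1.9608 ≈ 1.6498

ratio ≈ 1.65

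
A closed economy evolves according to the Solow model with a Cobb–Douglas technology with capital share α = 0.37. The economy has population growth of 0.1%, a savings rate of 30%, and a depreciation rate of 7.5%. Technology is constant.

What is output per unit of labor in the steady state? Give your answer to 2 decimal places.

Steady state requires s·f(k) = (n + δ)·k, i.e. s·k^α = (n + δ)·k.
Rearranging, k^(1−α) = s / (n + δ).
k^0.63 = 0.30 / (0.001 + 0.075) = 0.30 / 0.076 = 3.9474
k* = 3.9474^(1/0.63) ≈ 8.8415
y* = (k*)^α = 8.8415^0.37 ≈ 2.2398

y* = 2.24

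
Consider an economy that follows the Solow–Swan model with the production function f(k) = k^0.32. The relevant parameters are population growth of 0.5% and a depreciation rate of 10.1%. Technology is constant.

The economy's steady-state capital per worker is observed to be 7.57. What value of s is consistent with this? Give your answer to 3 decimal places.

Steady state requires s·f(k) = (n + δ)·k, i.e. s·k^α = (n + δ)·k.
So s / (n + δ) = (k*)^(1−α) = 7.57^0.68 = 3.9608.
Therefore s = 3.9608 × (n + δ) = 3.9608 × 0.106 = 0.4198.

s ≈ 0.420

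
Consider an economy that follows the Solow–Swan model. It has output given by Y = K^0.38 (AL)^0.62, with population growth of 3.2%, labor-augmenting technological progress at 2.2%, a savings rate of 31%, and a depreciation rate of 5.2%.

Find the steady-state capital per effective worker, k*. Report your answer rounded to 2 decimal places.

In steady state, investment equals break-even investment: s·k^α = (n + g + δ)·k.
Rearranging, k^(1−α) = s / (n + g + δ).
k^0.62 = 0.31 / (0.032 + 0.022 + 0.052) = 0.31 / 0.106 = 2.9245
k* = 2.9245^(1/0.62) ≈ 5.6454

k* ≈ 5.65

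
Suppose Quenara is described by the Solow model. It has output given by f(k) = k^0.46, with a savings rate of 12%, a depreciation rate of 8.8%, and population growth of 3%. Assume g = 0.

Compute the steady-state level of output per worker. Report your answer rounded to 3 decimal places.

In steady state, investment equals break-even investment: s·k^α = (n + δ)·k.
Rearranging, k^(1−α) = s / (n + δ).
k^0.54 = 0.12 / (0.030 + 0.088) = 0.12 / 0.118 = 1.0169
k* = 1.0169^(1/0.54) ≈ 1.0315
y* = (k*)^α = 1.0315^0.46 ≈ 1.0144

y* = 1.014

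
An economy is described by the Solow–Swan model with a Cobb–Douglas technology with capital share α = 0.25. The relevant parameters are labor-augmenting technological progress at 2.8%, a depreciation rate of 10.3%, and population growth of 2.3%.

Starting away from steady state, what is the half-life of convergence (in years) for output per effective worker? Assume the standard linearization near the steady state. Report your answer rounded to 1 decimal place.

half-life ≈ 6.0 years

Near the steady state the convergence rate is λ = (1 − α)(n + g + δ).
λ = (1 − 0.25) × 0.154 = 0.75 × 0.154 = 0.1155
Half-life = ln 2 / λ = 0.6931 / 0.1155 ≈ 6.00 years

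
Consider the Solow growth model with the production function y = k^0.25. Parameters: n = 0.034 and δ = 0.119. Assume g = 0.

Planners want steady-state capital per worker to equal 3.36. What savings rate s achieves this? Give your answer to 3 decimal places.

s ≈ 0.380

In steady state, investment equals break-even investment: s·k^α = (n + δ)·k.
So s / (n + δ) = (k*)^(1−α) = 3.36^0.75 = 2.4817.
Therefore s = 2.4817 × (n + δ) = 2.4817 × 0.153 = 0.3797.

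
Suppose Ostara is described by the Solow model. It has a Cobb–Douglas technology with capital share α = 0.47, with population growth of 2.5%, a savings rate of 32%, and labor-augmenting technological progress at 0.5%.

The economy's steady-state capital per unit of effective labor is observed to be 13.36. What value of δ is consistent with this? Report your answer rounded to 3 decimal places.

δ ≈ 0.051

At the steady state, Δk = 0, so s·k^α = (n + g + δ)·k.
So s / (n + g + δ) = (k*)^(1−α) = 13.36^0.53 = 3.9507.
Therefore n + g + δ = s / 3.9507 = 0.32 / 3.9507 = 0.0810, so δ = 0.0810 − 0.030 = 0.0510.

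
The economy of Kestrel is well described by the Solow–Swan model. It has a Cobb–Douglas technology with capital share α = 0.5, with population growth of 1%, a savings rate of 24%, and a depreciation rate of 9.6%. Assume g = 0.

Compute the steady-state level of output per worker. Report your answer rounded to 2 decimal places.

At the steady state, Δk = 0, so s·k^α = (n + δ)·k.
Rearranging, k^(1−α) = s / (n + δ).
k^0.5 = 0.24 / (0.010 + 0.096) = 0.24 / 0.106 = 2.2642
k* = 2.2642^(1/0.5) ≈ 5.1266
y* = (k*)^α = 5.1266^0.5 ≈ 2.2642

y* ≈ 2.26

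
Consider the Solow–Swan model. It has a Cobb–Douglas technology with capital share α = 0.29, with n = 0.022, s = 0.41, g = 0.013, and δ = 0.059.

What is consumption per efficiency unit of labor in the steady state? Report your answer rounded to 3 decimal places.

Steady state requires s·f(k) = (n + g + δ)·k, i.e. s·k^α = (n + g + δ)·k.
Dividing both sides by k: k^(1−α) = s / (n + g + δ).
k^0.71 = 0.41 / (0.022 + 0.013 + 0.059) = 0.41 / 0.094 = 4.3617
k* = 4.3617^(1/0.71) ≈ 7.9602
y* = (k*)^α = 7.9602^0.29 ≈ 1.8250
c* = (1 − s)·y* = (1 − 0.41) × 1.8250 ≈ 1.0768

c* ≈ 1.077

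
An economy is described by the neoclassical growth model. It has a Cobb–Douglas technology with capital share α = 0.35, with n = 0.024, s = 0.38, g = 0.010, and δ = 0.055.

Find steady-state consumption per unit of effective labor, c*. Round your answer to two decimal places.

In steady state, investment equals break-even investment: s·k^α = (n + g + δ)·k.
Rearranging, k^(1−α) = s / (n + g + δ).
k^0.65 = 0.38 / (0.024 + 0.010 + 0.055) = 0.38 / 0.089 = 4.2697
k* = 4.2697^(1/0.65) ≈ 9.3292
y* = (k*)^α = 9.3292^0.35 ≈ 2.1850
c* = (1 − s)·y* = (1 − 0.38) × 2.1850 ≈ 1.3547

c* = 1.35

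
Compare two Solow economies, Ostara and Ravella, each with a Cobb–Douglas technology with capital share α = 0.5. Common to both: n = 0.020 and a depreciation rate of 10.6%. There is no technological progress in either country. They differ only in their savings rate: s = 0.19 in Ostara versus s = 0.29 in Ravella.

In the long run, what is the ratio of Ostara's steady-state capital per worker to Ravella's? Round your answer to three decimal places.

ratio ≈ 0.429

Steady-state k* = [s/(n + δ)]^(1/(1−α)), so the ratio is [ (s_O/(n + δ)_O) / (s_R/(n + δ)_R) ]^2.
s_O/(n + δ)_O = 0.19/0.126 = 1.5079; s_R/(n + δ)_R = 0.29/0.126 = 2.3016.
Ratio = (1.5079/2.3016)^2 = 0.6552^2 ≈ 0.4293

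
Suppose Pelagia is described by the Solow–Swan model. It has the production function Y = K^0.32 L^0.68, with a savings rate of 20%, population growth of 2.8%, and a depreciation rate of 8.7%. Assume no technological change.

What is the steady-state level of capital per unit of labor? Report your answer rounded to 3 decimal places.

Steady state requires s·f(k) = (n + δ)·k, i.e. s·k^α = (n + δ)·k.
Dividing both sides by k: k^(1−α) = s / (n + δ).
k^0.68 = 0.20 / (0.028 + 0.087) = 0.20 / 0.115 = 1.7391
k* = 1.7391^(1/0.68) ≈ 2.2564

k* ≈ 2.256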